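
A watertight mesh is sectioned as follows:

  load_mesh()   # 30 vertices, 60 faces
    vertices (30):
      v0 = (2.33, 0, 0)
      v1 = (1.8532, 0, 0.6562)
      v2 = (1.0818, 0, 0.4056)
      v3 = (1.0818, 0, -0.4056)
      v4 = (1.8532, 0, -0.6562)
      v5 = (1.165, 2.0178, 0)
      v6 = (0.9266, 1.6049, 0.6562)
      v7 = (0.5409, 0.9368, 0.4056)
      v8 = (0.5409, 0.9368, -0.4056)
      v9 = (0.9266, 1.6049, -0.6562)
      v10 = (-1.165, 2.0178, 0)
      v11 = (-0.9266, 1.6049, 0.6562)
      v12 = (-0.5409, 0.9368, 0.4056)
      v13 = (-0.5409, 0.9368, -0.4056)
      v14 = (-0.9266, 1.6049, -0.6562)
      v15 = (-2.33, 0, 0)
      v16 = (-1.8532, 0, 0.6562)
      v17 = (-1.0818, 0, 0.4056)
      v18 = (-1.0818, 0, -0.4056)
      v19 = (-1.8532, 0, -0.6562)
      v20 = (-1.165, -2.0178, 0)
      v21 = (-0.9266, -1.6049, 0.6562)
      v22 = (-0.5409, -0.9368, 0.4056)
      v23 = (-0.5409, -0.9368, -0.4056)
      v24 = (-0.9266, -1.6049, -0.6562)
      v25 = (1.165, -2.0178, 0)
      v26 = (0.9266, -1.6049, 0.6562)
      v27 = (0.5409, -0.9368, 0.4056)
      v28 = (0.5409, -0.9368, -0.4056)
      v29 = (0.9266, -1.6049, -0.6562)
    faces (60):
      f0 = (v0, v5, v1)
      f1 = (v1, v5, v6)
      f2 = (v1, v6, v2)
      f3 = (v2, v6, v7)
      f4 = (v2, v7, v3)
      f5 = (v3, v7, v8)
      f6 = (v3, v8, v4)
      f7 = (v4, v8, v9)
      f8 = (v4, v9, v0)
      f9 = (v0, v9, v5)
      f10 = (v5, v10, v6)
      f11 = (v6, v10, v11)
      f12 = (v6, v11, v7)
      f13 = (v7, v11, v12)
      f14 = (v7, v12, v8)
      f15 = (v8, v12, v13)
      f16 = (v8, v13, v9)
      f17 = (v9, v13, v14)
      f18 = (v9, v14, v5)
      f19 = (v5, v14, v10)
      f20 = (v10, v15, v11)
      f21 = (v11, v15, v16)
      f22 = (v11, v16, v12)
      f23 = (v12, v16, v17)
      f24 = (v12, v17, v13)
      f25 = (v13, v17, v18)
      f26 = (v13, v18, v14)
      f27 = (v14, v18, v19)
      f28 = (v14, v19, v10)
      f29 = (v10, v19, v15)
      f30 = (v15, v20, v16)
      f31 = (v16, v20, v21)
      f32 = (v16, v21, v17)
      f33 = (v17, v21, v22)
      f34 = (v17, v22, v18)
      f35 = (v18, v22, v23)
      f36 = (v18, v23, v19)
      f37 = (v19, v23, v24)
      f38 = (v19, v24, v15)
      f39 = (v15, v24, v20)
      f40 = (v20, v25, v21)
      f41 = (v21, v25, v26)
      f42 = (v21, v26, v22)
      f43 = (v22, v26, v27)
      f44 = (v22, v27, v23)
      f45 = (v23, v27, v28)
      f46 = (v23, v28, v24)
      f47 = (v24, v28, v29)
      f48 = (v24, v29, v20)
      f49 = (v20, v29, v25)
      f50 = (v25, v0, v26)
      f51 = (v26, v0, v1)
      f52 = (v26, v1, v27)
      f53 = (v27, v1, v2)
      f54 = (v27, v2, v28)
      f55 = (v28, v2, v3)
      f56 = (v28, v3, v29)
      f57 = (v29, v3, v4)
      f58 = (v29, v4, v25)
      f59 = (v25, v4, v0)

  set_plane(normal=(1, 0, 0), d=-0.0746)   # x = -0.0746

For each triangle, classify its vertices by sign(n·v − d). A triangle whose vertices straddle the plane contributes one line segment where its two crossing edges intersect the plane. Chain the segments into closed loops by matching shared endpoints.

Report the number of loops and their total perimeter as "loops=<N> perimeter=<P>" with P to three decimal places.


loops=2 perimeter=7.578

Straddling triangles (20 of 60):
  (v5,v10,v6) [+-+] → (-0.0746, 2.0178, 0)–(-0.0746, 1.80255, 0.342092)  len=0.4042
  (v6,v10,v11) [+--] → (-0.0746, 1.80255, 0.342092)–(-0.0746, 1.6049, 0.6562)  len=0.3711
  (v6,v11,v7) [+-+] → (-0.0746, 1.6049, 0.6562)–(-0.0746, 1.21702, 0.510707)  len=0.4143
  (v7,v11,v12) [+--] → (-0.0746, 1.21702, 0.510707)–(-0.0746, 0.9368, 0.4056)  len=0.2993
  (v7,v12,v8) [+-+] → (-0.0746, 0.9368, 0.4056)–(-0.0746, 0.9368, 0.0559397)  len=0.3497
  (v8,v12,v13) [+--] → (-0.0746, 0.9368, 0.0559397)–(-0.0746, 0.9368, -0.4056)  len=0.4615
  (v8,v13,v9) [+-+] → (-0.0746, 0.9368, -0.4056)–(-0.0746, 1.14909, -0.485228)  len=0.2267
  (v9,v13,v14) [+--] → (-0.0746, 1.14909, -0.485228)–(-0.0746, 1.6049, -0.6562)  len=0.4868
  (v9,v14,v5) [+-+] → (-0.0746, 1.6049, -0.6562)–(-0.0746, 1.77309, -0.388901)  len=0.3158
  (v5,v14,v10) [+--] → (-0.0746, 1.77309, -0.388901)–(-0.0746, 2.0178, 0)  len=0.4595
  (v20,v25,v21) [-+-] → (-0.0746, -2.0178, 0)–(-0.0746, -1.77309, 0.388901)  len=0.4595
  (v21,v25,v26) [-++] → (-0.0746, -1.77309, 0.388901)–(-0.0746, -1.6049, 0.6562)  len=0.3158
  (v21,v26,v22) [-+-] → (-0.0746, -1.6049, 0.6562)–(-0.0746, -1.14909, 0.485228)  len=0.4868
  (v22,v26,v27) [-++] → (-0.0746, -1.14909, 0.485228)–(-0.0746, -0.9368, 0.4056)  len=0.2267
  (v22,v27,v23) [-+-] → (-0.0746, -0.9368, 0.4056)–(-0.0746, -0.9368, -0.0559397)  len=0.4615
  (v23,v27,v28) [-++] → (-0.0746, -0.9368, -0.0559397)–(-0.0746, -0.9368, -0.4056)  len=0.3497
  (v23,v28,v24) [-+-] → (-0.0746, -0.9368, -0.4056)–(-0.0746, -1.21702, -0.510707)  len=0.2993
  (v24,v28,v29) [-++] → (-0.0746, -1.21702, -0.510707)–(-0.0746, -1.6049, -0.6562)  len=0.4143
  (v24,v29,v20) [-+-] → (-0.0746, -1.6049, -0.6562)–(-0.0746, -1.80255, -0.342092)  len=0.3711
  (v20,v29,v25) [-++] → (-0.0746, -1.80255, -0.342092)–(-0.0746, -2.0178, 0)  len=0.4042

Chained into 2 loop(s):
  loop 1: 10 segments, perimeter = 3.7889
  loop 2: 10 segments, perimeter = 3.7889
Total perimeter = 7.578


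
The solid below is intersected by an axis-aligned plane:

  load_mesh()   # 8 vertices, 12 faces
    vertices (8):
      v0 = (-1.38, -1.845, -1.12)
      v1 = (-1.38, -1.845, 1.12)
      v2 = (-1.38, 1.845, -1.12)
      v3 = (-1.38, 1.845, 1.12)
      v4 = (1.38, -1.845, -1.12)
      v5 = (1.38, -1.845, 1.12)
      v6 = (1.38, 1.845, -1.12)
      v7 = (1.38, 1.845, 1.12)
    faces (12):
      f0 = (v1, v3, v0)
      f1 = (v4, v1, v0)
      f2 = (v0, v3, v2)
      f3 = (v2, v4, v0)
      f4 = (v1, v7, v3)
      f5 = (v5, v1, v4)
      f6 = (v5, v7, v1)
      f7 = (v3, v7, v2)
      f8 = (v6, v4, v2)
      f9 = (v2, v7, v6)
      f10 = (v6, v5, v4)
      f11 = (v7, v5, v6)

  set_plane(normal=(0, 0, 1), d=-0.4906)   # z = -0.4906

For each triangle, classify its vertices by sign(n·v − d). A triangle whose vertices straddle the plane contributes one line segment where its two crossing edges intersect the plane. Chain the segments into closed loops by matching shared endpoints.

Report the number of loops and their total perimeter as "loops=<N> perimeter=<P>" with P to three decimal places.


loops=1 perimeter=12.900

Straddling triangles (8 of 12):
  (v1,v3,v0) [++-] → (-1.38, -0.808176, -0.4906)–(-1.38, -1.845, -0.4906)  len=1.0368
  (v4,v1,v0) [-+-] → (0.604489, -1.845, -0.4906)–(-1.38, -1.845, -0.4906)  len=1.9845
  (v0,v3,v2) [-+-] → (-1.38, -0.808176, -0.4906)–(-1.38, 1.845, -0.4906)  len=2.6532
  (v5,v1,v4) [++-] → (0.604489, -1.845, -0.4906)–(1.38, -1.845, -0.4906)  len=0.7755
  (v3,v7,v2) [++-] → (-0.604489, 1.845, -0.4906)–(-1.38, 1.845, -0.4906)  len=0.7755
  (v2,v7,v6) [-+-] → (-0.604489, 1.845, -0.4906)–(1.38, 1.845, -0.4906)  len=1.9845
  (v6,v5,v4) [-+-] → (1.38, 0.808176, -0.4906)–(1.38, -1.845, -0.4906)  len=2.6532
  (v7,v5,v6) [++-] → (1.38, 0.808176, -0.4906)–(1.38, 1.845, -0.4906)  len=1.0368

Chained into 1 loop(s):
  loop 1: 8 segments, perimeter = 12.9000
Total perimeter = 12.900


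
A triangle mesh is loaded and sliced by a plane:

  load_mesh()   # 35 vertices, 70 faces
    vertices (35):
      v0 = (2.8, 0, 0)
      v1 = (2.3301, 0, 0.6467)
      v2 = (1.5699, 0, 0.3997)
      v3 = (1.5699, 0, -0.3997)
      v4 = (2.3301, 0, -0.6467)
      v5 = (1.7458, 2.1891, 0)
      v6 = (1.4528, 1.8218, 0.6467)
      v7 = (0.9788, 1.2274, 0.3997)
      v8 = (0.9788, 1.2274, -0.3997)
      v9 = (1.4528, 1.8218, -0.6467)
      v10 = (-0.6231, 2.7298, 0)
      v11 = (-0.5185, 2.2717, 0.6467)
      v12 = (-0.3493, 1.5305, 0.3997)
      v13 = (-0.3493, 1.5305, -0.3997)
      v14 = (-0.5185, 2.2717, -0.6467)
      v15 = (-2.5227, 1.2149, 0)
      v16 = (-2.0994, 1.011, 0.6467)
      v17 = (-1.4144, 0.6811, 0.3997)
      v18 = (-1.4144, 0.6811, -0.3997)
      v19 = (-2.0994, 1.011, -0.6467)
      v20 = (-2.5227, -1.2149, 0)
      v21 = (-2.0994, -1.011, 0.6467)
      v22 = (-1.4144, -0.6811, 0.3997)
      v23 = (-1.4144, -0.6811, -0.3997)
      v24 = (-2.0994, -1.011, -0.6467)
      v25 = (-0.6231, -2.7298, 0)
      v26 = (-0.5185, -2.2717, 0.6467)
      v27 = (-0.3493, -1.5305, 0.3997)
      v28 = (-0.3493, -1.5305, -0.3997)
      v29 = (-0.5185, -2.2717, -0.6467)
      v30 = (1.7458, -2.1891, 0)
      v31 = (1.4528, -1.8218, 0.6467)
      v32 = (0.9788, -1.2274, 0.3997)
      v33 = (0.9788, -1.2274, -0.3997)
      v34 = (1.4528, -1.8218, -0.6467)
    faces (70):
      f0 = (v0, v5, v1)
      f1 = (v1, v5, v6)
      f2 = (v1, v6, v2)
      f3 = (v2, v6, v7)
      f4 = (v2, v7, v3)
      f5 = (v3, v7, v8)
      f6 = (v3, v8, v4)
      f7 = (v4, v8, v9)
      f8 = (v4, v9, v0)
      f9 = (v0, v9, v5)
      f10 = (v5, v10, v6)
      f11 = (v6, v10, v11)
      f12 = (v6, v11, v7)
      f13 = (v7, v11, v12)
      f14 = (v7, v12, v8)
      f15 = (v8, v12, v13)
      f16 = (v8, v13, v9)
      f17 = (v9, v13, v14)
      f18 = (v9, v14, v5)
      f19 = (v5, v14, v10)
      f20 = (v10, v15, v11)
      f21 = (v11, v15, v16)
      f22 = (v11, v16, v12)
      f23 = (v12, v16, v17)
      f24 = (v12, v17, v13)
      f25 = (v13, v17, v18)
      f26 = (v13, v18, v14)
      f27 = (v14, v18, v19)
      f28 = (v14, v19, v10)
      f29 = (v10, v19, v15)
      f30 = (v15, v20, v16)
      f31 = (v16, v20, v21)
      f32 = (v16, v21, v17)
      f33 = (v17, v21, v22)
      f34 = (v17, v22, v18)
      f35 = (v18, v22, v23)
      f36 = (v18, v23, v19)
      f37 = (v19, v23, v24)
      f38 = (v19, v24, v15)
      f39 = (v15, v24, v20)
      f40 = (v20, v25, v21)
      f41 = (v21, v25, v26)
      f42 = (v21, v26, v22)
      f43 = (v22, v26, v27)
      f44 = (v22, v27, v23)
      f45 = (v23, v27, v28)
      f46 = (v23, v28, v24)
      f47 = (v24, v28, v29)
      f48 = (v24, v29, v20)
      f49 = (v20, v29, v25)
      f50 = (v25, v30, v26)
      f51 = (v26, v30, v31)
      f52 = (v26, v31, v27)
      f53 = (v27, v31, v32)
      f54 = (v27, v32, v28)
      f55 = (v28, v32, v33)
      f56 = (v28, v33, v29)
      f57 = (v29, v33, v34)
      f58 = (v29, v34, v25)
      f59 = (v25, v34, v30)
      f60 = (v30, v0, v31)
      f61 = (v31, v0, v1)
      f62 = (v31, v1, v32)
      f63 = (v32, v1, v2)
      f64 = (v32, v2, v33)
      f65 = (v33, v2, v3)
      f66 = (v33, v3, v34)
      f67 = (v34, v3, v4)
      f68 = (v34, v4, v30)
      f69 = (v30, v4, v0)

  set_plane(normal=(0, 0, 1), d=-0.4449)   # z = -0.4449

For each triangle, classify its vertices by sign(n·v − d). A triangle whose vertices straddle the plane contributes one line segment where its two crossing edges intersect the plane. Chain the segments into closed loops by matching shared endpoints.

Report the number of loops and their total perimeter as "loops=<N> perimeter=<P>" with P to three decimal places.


Straddling triangles (28 of 70):
  (v3,v8,v4) [++-] → (1.22608, 1.00279, -0.4449)–(1.70901, 0, -0.4449)  len=1.1130
  (v4,v8,v9) [-+-] → (1.22608, 1.00279, -0.4449)–(1.06554, 1.33617, -0.4449)  len=0.3700
  (v4,v9,v0) [--+] → (1.87319, 1.25332, -0.4449)–(2.47673, 0, -0.4449)  len=1.3911
  (v0,v9,v5) [+-+] → (1.87319, 1.25332, -0.4449)–(1.54423, 1.93641, -0.4449)  len=0.7582
  (v8,v13,v9) [++-] → (-0.019523, 1.58381, -0.4449)–(1.06554, 1.33617, -0.4449)  len=1.1130
  (v9,v13,v14) [-+-] → (-0.019523, 1.58381, -0.4449)–(-0.380263, 1.66614, -0.4449)  len=0.3700
  (v9,v14,v5) [--+] → (0.188065, 2.24593, -0.4449)–(1.54423, 1.93641, -0.4449)  len=1.3910
  (v5,v14,v10) [+-+] → (0.188065, 2.24593, -0.4449)–(-0.55114, 2.41465, -0.4449)  len=0.7582
  (v13,v18,v14) [++-] → (-1.25045, 0.972173, -0.4449)–(-0.380263, 1.66614, -0.4449)  len=1.1130
  (v14,v18,v19) [-+-] → (-1.25045, 0.972173, -0.4449)–(-1.53975, 0.74147, -0.4449)  len=0.3700
  (v14,v19,v10) [--+] → (-1.63873, 1.54734, -0.4449)–(-0.55114, 2.41465, -0.4449)  len=1.3911
  (v10,v19,v15) [+-+] → (-1.63873, 1.54734, -0.4449)–(-2.23149, 1.07463, -0.4449)  len=0.7582
  (v18,v23,v19) [++-] → (-1.53975, -0.371453, -0.4449)–(-1.53975, 0.74147, -0.4449)  len=1.1129
  (v19,v23,v24) [-+-] → (-1.53975, -0.371453, -0.4449)–(-1.53975, -0.74147, -0.4449)  len=0.3700
  (v19,v24,v15) [--+] → (-2.23149, -0.316417, -0.4449)–(-2.23149, 1.07463, -0.4449)  len=1.3910
  (v15,v24,v20) [+-+] → (-2.23149, -0.316417, -0.4449)–(-2.23149, -1.07463, -0.4449)  len=0.7582
  (v23,v28,v24) [++-] → (-0.669561, -1.43543, -0.4449)–(-1.53975, -0.74147, -0.4449)  len=1.1130
  (v24,v28,v29) [-+-] → (-0.669561, -1.43543, -0.4449)–(-0.380263, -1.66614, -0.4449)  len=0.3700
  (v24,v29,v20) [--+] → (-1.1439, -1.94193, -0.4449)–(-2.23149, -1.07463, -0.4449)  len=1.3911
  (v20,v29,v25) [+-+] → (-1.1439, -1.94193, -0.4449)–(-0.55114, -2.41465, -0.4449)  len=0.7582
  (v28,v33,v29) [++-] → (0.7048, -1.4185, -0.4449)–(-0.380263, -1.66614, -0.4449)  len=1.1130
  (v29,v33,v34) [-+-] → (0.7048, -1.4185, -0.4449)–(1.06554, -1.33617, -0.4449)  len=0.3700
  (v29,v34,v25) [--+] → (0.805024, -2.10514, -0.4449)–(-0.55114, -2.41465, -0.4449)  len=1.3910
  (v25,v34,v30) [+-+] → (0.805024, -2.10514, -0.4449)–(1.54423, -1.93641, -0.4449)  len=0.7582
  (v33,v3,v34) [++-] → (1.54847, -0.333382, -0.4449)–(1.06554, -1.33617, -0.4449)  len=1.1130
  (v34,v3,v4) [-+-] → (1.54847, -0.333382, -0.4449)–(1.70901, 0, -0.4449)  len=0.3700
  (v34,v4,v30) [--+] → (2.14777, -0.683099, -0.4449)–(1.54423, -1.93641, -0.4449)  len=1.3911
  (v30,v4,v0) [+-+] → (2.14777, -0.683099, -0.4449)–(2.47673, 0, -0.4449)  len=0.7582

Chained into 2 loop(s):
  loop 1: 14 segments, perimeter = 10.3811
  loop 2: 14 segments, perimeter = 15.0447
Total perimeter = 25.426

loops=2 perimeter=25.426


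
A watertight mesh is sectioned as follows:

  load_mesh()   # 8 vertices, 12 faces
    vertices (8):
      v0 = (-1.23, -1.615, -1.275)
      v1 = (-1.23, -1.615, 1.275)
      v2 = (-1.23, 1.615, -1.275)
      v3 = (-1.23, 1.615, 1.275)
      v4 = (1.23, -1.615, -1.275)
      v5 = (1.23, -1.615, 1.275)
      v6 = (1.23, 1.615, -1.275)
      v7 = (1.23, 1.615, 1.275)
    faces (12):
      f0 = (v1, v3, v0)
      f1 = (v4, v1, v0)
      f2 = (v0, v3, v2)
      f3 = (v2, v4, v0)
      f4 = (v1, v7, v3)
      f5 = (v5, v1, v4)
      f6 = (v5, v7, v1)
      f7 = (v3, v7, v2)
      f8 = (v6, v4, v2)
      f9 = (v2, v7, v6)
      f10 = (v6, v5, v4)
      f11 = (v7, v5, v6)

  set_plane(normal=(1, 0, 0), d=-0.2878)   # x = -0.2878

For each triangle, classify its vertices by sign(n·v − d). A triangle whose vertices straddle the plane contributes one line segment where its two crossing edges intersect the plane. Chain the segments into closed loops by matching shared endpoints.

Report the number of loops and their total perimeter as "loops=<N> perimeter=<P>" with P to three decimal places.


Straddling triangles (8 of 12):
  (v4,v1,v0) [+--] → (-0.2878, -1.615, 0.298329)–(-0.2878, -1.615, -1.275)  len=1.5733
  (v2,v4,v0) [-+-] → (-0.2878, 0.377884, -1.275)–(-0.2878, -1.615, -1.275)  len=1.9929
  (v1,v7,v3) [-+-] → (-0.2878, -0.377884, 1.275)–(-0.2878, 1.615, 1.275)  len=1.9929
  (v5,v1,v4) [+-+] → (-0.2878, -1.615, 1.275)–(-0.2878, -1.615, 0.298329)  len=0.9767
  (v5,v7,v1) [++-] → (-0.2878, -0.377884, 1.275)–(-0.2878, -1.615, 1.275)  len=1.2371
  (v3,v7,v2) [-+-] → (-0.2878, 1.615, 1.275)–(-0.2878, 1.615, -0.298329)  len=1.5733
  (v6,v4,v2) [++-] → (-0.2878, 0.377884, -1.275)–(-0.2878, 1.615, -1.275)  len=1.2371
  (v2,v7,v6) [-++] → (-0.2878, 1.615, -0.298329)–(-0.2878, 1.615, -1.275)  len=0.9767

Chained into 1 loop(s):
  loop 1: 8 segments, perimeter = 11.5600
Total perimeter = 11.560

loops=1 perimeter=11.560


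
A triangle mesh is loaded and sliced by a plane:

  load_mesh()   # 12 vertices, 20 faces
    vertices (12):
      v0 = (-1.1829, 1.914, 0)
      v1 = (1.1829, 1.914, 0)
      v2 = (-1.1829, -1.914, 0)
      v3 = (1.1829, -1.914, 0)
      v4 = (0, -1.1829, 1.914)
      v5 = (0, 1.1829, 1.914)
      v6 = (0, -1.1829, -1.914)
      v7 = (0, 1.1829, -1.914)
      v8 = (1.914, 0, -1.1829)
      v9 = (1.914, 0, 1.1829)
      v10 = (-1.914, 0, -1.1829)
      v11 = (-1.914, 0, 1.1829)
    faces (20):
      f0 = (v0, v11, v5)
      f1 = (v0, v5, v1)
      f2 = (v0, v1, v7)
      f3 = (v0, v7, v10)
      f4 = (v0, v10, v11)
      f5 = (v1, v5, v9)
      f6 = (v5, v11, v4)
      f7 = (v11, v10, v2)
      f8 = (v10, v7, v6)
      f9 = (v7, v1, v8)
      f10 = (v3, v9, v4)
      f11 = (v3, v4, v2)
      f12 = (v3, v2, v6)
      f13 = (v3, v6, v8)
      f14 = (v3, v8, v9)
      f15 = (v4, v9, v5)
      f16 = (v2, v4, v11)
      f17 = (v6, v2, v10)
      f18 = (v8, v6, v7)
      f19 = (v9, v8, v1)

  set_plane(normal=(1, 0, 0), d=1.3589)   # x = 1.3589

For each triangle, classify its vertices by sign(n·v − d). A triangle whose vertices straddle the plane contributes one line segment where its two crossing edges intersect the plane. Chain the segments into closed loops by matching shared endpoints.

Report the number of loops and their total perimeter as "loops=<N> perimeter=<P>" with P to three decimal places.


Straddling triangles (8 of 20):
  (v1,v5,v9) [--+] → (1.3589, 0.343066, 1.39493)–(1.3589, 1.45324, 0.284763)  len=1.5700
  (v7,v1,v8) [--+] → (1.3589, 1.45324, -0.284763)–(1.3589, 0.343066, -1.39493)  len=1.5700
  (v3,v9,v4) [-+-] → (1.3589, -1.45324, 0.284763)–(1.3589, -0.343066, 1.39493)  len=1.5700
  (v3,v6,v8) [--+] → (1.3589, -0.343066, -1.39493)–(1.3589, -1.45324, -0.284763)  len=1.5700
  (v3,v8,v9) [-++] → (1.3589, -1.45324, -0.284763)–(1.3589, -1.45324, 0.284763)  len=0.5695
  (v4,v9,v5) [-+-] → (1.3589, -0.343066, 1.39493)–(1.3589, 0.343066, 1.39493)  len=0.6861
  (v8,v6,v7) [+--] → (1.3589, -0.343066, -1.39493)–(1.3589, 0.343066, -1.39493)  len=0.6861
  (v9,v8,v1) [++-] → (1.3589, 1.45324, -0.284763)–(1.3589, 1.45324, 0.284763)  len=0.5695

Chained into 1 loop(s):
  loop 1: 8 segments, perimeter = 8.7914
Total perimeter = 8.791

loops=1 perimeter=8.791


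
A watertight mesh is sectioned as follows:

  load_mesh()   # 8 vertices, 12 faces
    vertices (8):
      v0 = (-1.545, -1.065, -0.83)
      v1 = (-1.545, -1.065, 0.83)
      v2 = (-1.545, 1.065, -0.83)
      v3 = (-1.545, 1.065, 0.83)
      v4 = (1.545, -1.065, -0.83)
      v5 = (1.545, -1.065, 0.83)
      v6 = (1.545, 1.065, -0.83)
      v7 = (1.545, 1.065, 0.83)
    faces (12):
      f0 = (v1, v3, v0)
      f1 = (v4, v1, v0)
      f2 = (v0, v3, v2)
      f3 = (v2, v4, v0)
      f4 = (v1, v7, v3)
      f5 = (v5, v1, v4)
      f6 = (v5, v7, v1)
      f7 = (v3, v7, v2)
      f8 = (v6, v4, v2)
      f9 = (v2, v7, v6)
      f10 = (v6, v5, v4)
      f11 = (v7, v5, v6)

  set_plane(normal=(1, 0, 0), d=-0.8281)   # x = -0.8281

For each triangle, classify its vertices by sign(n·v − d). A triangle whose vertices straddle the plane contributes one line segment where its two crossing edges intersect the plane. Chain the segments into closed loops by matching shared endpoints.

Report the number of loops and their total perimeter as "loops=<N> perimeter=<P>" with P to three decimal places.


Straddling triangles (8 of 12):
  (v4,v1,v0) [+--] → (-0.8281, -1.065, 0.444869)–(-0.8281, -1.065, -0.83)  len=1.2749
  (v2,v4,v0) [-+-] → (-0.8281, 0.570826, -0.83)–(-0.8281, -1.065, -0.83)  len=1.6358
  (v1,v7,v3) [-+-] → (-0.8281, -0.570826, 0.83)–(-0.8281, 1.065, 0.83)  len=1.6358
  (v5,v1,v4) [+-+] → (-0.8281, -1.065, 0.83)–(-0.8281, -1.065, 0.444869)  len=0.3851
  (v5,v7,v1) [++-] → (-0.8281, -0.570826, 0.83)–(-0.8281, -1.065, 0.83)  len=0.4942
  (v3,v7,v2) [-+-] → (-0.8281, 1.065, 0.83)–(-0.8281, 1.065, -0.444869)  len=1.2749
  (v6,v4,v2) [++-] → (-0.8281, 0.570826, -0.83)–(-0.8281, 1.065, -0.83)  len=0.4942
  (v2,v7,v6) [-++] → (-0.8281, 1.065, -0.444869)–(-0.8281, 1.065, -0.83)  len=0.3851

Chained into 1 loop(s):
  loop 1: 8 segments, perimeter = 7.5800
Total perimeter = 7.580

loops=1 perimeter=7.580


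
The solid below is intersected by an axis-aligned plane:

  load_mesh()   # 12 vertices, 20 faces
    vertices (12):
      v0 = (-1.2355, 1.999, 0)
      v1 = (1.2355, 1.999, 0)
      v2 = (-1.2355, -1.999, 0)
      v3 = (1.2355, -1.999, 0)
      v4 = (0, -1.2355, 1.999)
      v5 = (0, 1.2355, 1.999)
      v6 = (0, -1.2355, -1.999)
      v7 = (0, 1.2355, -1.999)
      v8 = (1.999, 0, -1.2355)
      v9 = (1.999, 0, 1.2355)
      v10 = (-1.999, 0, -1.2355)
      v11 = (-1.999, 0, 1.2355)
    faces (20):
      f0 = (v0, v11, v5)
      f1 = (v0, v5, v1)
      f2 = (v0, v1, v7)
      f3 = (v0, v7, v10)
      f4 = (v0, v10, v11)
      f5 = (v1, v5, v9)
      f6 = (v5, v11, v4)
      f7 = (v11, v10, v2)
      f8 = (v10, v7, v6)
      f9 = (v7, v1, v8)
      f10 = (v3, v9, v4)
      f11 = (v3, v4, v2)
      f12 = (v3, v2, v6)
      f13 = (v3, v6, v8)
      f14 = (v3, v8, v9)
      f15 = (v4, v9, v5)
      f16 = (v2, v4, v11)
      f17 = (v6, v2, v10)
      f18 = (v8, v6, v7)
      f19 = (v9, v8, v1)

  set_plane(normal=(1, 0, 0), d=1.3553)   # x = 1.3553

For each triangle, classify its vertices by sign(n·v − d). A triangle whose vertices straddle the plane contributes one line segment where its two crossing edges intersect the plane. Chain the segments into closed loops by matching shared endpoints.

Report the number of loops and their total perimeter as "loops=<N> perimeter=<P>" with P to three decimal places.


Straddling triangles (8 of 20):
  (v1,v5,v9) [--+] → (1.3553, 0.397845, 1.48136)–(1.3553, 1.68534, 0.193861)  len=1.8208
  (v7,v1,v8) [--+] → (1.3553, 1.68534, -0.193861)–(1.3553, 0.397845, -1.48136)  len=1.8208
  (v3,v9,v4) [-+-] → (1.3553, -1.68534, 0.193861)–(1.3553, -0.397845, 1.48136)  len=1.8208
  (v3,v6,v8) [--+] → (1.3553, -0.397845, -1.48136)–(1.3553, -1.68534, -0.193861)  len=1.8208
  (v3,v8,v9) [-++] → (1.3553, -1.68534, -0.193861)–(1.3553, -1.68534, 0.193861)  len=0.3877
  (v4,v9,v5) [-+-] → (1.3553, -0.397845, 1.48136)–(1.3553, 0.397845, 1.48136)  len=0.7957
  (v8,v6,v7) [+--] → (1.3553, -0.397845, -1.48136)–(1.3553, 0.397845, -1.48136)  len=0.7957
  (v9,v8,v1) [++-] → (1.3553, 1.68534, -0.193861)–(1.3553, 1.68534, 0.193861)  len=0.3877

Chained into 1 loop(s):
  loop 1: 8 segments, perimeter = 9.6500
Total perimeter = 9.650

loops=1 perimeter=9.650


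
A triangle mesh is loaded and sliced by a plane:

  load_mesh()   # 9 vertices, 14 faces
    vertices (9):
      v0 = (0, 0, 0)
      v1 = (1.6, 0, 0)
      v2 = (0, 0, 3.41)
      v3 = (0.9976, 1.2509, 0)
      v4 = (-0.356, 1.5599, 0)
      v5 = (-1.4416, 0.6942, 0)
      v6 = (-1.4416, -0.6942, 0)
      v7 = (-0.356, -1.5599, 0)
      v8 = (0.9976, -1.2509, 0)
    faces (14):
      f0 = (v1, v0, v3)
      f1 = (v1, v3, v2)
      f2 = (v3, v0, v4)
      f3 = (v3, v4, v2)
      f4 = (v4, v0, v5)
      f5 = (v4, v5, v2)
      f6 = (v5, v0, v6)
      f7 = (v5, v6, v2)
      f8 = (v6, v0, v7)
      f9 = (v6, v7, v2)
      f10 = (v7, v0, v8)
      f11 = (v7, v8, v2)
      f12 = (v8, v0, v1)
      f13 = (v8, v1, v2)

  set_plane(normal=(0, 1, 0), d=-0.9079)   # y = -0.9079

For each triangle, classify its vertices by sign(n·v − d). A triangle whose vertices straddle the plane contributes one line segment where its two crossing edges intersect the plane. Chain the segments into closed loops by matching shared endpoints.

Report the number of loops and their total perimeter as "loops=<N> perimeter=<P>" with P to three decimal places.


Straddling triangles (6 of 14):
  (v6,v0,v7) [++-] → (-0.207201, -0.9079, 0)–(-1.17362, -0.9079, 0)  len=0.9664
  (v6,v7,v2) [+-+] → (-1.17362, -0.9079, 0)–(-0.207201, -0.9079, 1.4253)  len=1.7220
  (v7,v0,v8) [-+-] → (-0.207201, -0.9079, 0)–(0.724056, -0.9079, 0)  len=0.9313
  (v7,v8,v2) [--+] → (0.724056, -0.9079, 0.935031)–(-0.207201, -0.9079, 1.4253)  len=1.0524
  (v8,v0,v1) [-++] → (0.724056, -0.9079, 0)–(1.16278, -0.9079, 0)  len=0.4387
  (v8,v1,v2) [-++] → (1.16278, -0.9079, 0)–(0.724056, -0.9079, 0.935031)  len=1.0328

Chained into 1 loop(s):
  loop 1: 6 segments, perimeter = 6.1437
Total perimeter = 6.144

loops=1 perimeter=6.144


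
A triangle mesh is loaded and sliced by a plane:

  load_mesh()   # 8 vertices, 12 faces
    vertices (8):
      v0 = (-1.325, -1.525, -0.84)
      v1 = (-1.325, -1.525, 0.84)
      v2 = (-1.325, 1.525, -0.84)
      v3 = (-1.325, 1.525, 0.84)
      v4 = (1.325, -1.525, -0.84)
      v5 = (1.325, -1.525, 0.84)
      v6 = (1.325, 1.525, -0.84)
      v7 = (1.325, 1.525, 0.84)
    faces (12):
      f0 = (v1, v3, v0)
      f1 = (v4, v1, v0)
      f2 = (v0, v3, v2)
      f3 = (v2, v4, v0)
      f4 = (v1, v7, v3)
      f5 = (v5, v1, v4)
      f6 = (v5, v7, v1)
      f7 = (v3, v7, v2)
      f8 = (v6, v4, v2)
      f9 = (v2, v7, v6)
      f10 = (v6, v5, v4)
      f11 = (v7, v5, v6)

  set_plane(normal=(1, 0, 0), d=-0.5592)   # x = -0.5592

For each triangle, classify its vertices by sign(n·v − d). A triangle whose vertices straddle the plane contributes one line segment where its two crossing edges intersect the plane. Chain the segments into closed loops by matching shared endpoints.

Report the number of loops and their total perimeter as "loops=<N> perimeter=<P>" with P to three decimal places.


loops=1 perimeter=9.460

Straddling triangles (8 of 12):
  (v4,v1,v0) [+--] → (-0.5592, -1.525, 0.354512)–(-0.5592, -1.525, -0.84)  len=1.1945
  (v2,v4,v0) [-+-] → (-0.5592, 0.643608, -0.84)–(-0.5592, -1.525, -0.84)  len=2.1686
  (v1,v7,v3) [-+-] → (-0.5592, -0.643608, 0.84)–(-0.5592, 1.525, 0.84)  len=2.1686
  (v5,v1,v4) [+-+] → (-0.5592, -1.525, 0.84)–(-0.5592, -1.525, 0.354512)  len=0.4855
  (v5,v7,v1) [++-] → (-0.5592, -0.643608, 0.84)–(-0.5592, -1.525, 0.84)  len=0.8814
  (v3,v7,v2) [-+-] → (-0.5592, 1.525, 0.84)–(-0.5592, 1.525, -0.354512)  len=1.1945
  (v6,v4,v2) [++-] → (-0.5592, 0.643608, -0.84)–(-0.5592, 1.525, -0.84)  len=0.8814
  (v2,v7,v6) [-++] → (-0.5592, 1.525, -0.354512)–(-0.5592, 1.525, -0.84)  len=0.4855

Chained into 1 loop(s):
  loop 1: 8 segments, perimeter = 9.4600
Total perimeter = 9.460


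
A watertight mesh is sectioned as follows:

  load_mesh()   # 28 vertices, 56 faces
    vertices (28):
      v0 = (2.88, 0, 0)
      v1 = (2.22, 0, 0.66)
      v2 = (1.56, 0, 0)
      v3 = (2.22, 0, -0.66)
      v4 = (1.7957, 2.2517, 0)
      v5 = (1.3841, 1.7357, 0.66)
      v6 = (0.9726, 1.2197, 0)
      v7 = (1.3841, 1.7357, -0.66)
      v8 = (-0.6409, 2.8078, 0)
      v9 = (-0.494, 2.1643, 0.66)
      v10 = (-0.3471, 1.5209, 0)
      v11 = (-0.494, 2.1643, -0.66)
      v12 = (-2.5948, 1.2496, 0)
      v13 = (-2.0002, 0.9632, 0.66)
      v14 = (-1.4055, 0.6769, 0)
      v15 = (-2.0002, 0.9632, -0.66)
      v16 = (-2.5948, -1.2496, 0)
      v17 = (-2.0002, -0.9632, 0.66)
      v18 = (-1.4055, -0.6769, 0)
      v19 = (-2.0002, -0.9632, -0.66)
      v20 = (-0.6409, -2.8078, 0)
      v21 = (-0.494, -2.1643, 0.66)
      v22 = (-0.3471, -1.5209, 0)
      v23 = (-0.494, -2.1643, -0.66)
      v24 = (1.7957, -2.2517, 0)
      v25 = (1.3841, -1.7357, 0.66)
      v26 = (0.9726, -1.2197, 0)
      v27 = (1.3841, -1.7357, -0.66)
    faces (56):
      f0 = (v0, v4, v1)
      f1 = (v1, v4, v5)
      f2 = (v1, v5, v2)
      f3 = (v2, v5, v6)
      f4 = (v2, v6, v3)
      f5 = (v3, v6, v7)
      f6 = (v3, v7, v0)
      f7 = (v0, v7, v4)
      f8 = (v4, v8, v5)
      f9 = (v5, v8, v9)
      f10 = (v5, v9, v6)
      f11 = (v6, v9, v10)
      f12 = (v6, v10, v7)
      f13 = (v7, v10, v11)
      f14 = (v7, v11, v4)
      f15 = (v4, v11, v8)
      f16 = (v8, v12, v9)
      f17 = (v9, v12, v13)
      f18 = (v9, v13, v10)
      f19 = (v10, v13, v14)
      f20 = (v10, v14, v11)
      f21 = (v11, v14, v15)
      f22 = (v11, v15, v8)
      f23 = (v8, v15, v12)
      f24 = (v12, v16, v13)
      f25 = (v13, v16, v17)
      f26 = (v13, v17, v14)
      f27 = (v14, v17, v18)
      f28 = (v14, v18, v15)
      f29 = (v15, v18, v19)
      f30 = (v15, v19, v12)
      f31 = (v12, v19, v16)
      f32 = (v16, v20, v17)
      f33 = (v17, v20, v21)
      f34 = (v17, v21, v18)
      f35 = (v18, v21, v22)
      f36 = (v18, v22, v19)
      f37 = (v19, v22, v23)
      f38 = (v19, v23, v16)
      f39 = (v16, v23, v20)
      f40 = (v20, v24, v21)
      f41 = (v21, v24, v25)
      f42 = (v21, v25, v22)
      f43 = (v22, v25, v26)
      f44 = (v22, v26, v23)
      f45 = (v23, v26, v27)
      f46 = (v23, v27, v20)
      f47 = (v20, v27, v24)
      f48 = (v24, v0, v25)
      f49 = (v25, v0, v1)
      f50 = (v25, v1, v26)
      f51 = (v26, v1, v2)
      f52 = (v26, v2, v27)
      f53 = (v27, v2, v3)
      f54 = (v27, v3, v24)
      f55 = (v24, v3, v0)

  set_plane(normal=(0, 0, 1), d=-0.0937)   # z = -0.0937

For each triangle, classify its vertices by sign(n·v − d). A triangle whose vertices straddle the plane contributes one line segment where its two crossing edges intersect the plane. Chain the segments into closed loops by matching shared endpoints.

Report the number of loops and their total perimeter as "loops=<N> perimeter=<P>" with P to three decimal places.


loops=2 perimeter=26.970

Straddling triangles (28 of 56):
  (v2,v6,v3) [++-] → (1.14969, 1.04654, -0.0937)–(1.6537, 0, -0.0937)  len=1.1616
  (v3,v6,v7) [-+-] → (1.14969, 1.04654, -0.0937)–(1.03102, 1.29296, -0.0937)  len=0.2735
  (v3,v7,v0) [--+] → (2.66763, 0.246417, -0.0937)–(2.7863, 0, -0.0937)  len=0.2735
  (v0,v7,v4) [+-+] → (2.66763, 0.246417, -0.0937)–(1.73727, 2.17844, -0.0937)  len=2.1444
  (v6,v10,v7) [++-] → (-0.101322, 1.5514, -0.0937)–(1.03102, 1.29296, -0.0937)  len=1.1615
  (v7,v10,v11) [-+-] → (-0.101322, 1.5514, -0.0937)–(-0.367955, 1.61224, -0.0937)  len=0.2735
  (v7,v11,v4) [--+] → (1.47063, 2.23929, -0.0937)–(1.73727, 2.17844, -0.0937)  len=0.2735
  (v4,v11,v8) [+-+] → (1.47063, 2.23929, -0.0937)–(-0.620045, 2.71644, -0.0937)  len=2.1444
  (v10,v14,v11) [++-] → (-1.27609, 0.888066, -0.0937)–(-0.367955, 1.61224, -0.0937)  len=1.1615
  (v11,v14,v15) [-+-] → (-1.27609, 0.888066, -0.0937)–(-1.48993, 0.717546, -0.0937)  len=0.2735
  (v11,v15,v8) [--+] → (-0.833879, 2.54592, -0.0937)–(-0.620045, 2.71644, -0.0937)  len=0.2735
  (v8,v15,v12) [+-+] → (-0.833879, 2.54592, -0.0937)–(-2.51038, 1.20894, -0.0937)  len=2.1443
  (v14,v18,v15) [++-] → (-1.48993, -0.444055, -0.0937)–(-1.48993, 0.717546, -0.0937)  len=1.1616
  (v15,v18,v19) [-+-] → (-1.48993, -0.444056, -0.0937)–(-1.48993, -0.717546, -0.0937)  len=0.2735
  (v15,v19,v12) [--+] → (-2.51038, 0.935449, -0.0937)–(-2.51038, 1.20894, -0.0937)  len=0.2735
  (v12,v19,v16) [+-+] → (-2.51038, 0.935449, -0.0937)–(-2.51038, -1.20894, -0.0937)  len=2.1444
  (v18,v22,v19) [++-] → (-0.58179, -1.44172, -0.0937)–(-1.48993, -0.717546, -0.0937)  len=1.1615
  (v19,v22,v23) [-+-] → (-0.58179, -1.44172, -0.0937)–(-0.367955, -1.61224, -0.0937)  len=0.2735
  (v19,v23,v16) [--+] → (-2.29655, -1.37946, -0.0937)–(-2.51038, -1.20894, -0.0937)  len=0.2735
  (v16,v23,v20) [+-+] → (-2.29655, -1.37946, -0.0937)–(-0.620045, -2.71644, -0.0937)  len=2.1443
  (v22,v26,v23) [++-] → (0.764387, -1.3538, -0.0937)–(-0.367955, -1.61224, -0.0937)  len=1.1615
  (v23,v26,v27) [-+-] → (0.764387, -1.3538, -0.0937)–(1.03102, -1.29296, -0.0937)  len=0.2735
  (v23,v27,v20) [--+] → (-0.353411, -2.65559, -0.0937)–(-0.620045, -2.71644, -0.0937)  len=0.2735
  (v20,v27,v24) [+-+] → (-0.353411, -2.65559, -0.0937)–(1.73727, -2.17844, -0.0937)  len=2.1444
  (v26,v2,v27) [++-] → (1.53503, -0.246417, -0.0937)–(1.03102, -1.29296, -0.0937)  len=1.1616
  (v27,v2,v3) [-+-] → (1.53503, -0.246417, -0.0937)–(1.6537, 0, -0.0937)  len=0.2735
  (v27,v3,v24) [--+] → (1.85594, -1.93203, -0.0937)–(1.73727, -2.17844, -0.0937)  len=0.2735
  (v24,v3,v0) [+-+] → (1.85594, -1.93203, -0.0937)–(2.7863, 0, -0.0937)  len=2.1444

Chained into 2 loop(s):
  loop 1: 14 segments, perimeter = 10.0452
  loop 2: 14 segments, perimeter = 16.9251
Total perimeter = 26.970


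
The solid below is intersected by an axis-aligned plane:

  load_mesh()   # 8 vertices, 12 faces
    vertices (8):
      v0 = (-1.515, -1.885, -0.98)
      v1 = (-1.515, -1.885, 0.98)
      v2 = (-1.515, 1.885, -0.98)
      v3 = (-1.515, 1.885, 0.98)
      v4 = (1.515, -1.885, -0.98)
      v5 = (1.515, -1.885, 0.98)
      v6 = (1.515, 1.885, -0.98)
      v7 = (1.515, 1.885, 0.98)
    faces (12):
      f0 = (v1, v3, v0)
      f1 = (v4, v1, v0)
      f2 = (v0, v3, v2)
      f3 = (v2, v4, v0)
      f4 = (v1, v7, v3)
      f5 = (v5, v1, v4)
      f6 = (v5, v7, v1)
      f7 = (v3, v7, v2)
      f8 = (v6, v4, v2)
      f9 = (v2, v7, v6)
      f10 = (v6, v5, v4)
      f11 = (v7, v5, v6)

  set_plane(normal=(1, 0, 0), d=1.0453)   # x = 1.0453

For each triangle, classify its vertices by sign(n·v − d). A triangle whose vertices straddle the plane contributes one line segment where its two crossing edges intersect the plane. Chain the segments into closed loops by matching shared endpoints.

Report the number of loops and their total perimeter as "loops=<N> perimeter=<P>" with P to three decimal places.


loops=1 perimeter=11.460

Straddling triangles (8 of 12):
  (v4,v1,v0) [+--] → (1.0453, -1.885, -0.676168)–(1.0453, -1.885, -0.98)  len=0.3038
  (v2,v4,v0) [-+-] → (1.0453, -1.30059, -0.98)–(1.0453, -1.885, -0.98)  len=0.5844
  (v1,v7,v3) [-+-] → (1.0453, 1.30059, 0.98)–(1.0453, 1.885, 0.98)  len=0.5844
  (v5,v1,v4) [+-+] → (1.0453, -1.885, 0.98)–(1.0453, -1.885, -0.676168)  len=1.6562
  (v5,v7,v1) [++-] → (1.0453, 1.30059, 0.98)–(1.0453, -1.885, 0.98)  len=3.1856
  (v3,v7,v2) [-+-] → (1.0453, 1.885, 0.98)–(1.0453, 1.885, 0.676168)  len=0.3038
  (v6,v4,v2) [++-] → (1.0453, -1.30059, -0.98)–(1.0453, 1.885, -0.98)  len=3.1856
  (v2,v7,v6) [-++] → (1.0453, 1.885, 0.676168)–(1.0453, 1.885, -0.98)  len=1.6562

Chained into 1 loop(s):
  loop 1: 8 segments, perimeter = 11.4600
Total perimeter = 11.460


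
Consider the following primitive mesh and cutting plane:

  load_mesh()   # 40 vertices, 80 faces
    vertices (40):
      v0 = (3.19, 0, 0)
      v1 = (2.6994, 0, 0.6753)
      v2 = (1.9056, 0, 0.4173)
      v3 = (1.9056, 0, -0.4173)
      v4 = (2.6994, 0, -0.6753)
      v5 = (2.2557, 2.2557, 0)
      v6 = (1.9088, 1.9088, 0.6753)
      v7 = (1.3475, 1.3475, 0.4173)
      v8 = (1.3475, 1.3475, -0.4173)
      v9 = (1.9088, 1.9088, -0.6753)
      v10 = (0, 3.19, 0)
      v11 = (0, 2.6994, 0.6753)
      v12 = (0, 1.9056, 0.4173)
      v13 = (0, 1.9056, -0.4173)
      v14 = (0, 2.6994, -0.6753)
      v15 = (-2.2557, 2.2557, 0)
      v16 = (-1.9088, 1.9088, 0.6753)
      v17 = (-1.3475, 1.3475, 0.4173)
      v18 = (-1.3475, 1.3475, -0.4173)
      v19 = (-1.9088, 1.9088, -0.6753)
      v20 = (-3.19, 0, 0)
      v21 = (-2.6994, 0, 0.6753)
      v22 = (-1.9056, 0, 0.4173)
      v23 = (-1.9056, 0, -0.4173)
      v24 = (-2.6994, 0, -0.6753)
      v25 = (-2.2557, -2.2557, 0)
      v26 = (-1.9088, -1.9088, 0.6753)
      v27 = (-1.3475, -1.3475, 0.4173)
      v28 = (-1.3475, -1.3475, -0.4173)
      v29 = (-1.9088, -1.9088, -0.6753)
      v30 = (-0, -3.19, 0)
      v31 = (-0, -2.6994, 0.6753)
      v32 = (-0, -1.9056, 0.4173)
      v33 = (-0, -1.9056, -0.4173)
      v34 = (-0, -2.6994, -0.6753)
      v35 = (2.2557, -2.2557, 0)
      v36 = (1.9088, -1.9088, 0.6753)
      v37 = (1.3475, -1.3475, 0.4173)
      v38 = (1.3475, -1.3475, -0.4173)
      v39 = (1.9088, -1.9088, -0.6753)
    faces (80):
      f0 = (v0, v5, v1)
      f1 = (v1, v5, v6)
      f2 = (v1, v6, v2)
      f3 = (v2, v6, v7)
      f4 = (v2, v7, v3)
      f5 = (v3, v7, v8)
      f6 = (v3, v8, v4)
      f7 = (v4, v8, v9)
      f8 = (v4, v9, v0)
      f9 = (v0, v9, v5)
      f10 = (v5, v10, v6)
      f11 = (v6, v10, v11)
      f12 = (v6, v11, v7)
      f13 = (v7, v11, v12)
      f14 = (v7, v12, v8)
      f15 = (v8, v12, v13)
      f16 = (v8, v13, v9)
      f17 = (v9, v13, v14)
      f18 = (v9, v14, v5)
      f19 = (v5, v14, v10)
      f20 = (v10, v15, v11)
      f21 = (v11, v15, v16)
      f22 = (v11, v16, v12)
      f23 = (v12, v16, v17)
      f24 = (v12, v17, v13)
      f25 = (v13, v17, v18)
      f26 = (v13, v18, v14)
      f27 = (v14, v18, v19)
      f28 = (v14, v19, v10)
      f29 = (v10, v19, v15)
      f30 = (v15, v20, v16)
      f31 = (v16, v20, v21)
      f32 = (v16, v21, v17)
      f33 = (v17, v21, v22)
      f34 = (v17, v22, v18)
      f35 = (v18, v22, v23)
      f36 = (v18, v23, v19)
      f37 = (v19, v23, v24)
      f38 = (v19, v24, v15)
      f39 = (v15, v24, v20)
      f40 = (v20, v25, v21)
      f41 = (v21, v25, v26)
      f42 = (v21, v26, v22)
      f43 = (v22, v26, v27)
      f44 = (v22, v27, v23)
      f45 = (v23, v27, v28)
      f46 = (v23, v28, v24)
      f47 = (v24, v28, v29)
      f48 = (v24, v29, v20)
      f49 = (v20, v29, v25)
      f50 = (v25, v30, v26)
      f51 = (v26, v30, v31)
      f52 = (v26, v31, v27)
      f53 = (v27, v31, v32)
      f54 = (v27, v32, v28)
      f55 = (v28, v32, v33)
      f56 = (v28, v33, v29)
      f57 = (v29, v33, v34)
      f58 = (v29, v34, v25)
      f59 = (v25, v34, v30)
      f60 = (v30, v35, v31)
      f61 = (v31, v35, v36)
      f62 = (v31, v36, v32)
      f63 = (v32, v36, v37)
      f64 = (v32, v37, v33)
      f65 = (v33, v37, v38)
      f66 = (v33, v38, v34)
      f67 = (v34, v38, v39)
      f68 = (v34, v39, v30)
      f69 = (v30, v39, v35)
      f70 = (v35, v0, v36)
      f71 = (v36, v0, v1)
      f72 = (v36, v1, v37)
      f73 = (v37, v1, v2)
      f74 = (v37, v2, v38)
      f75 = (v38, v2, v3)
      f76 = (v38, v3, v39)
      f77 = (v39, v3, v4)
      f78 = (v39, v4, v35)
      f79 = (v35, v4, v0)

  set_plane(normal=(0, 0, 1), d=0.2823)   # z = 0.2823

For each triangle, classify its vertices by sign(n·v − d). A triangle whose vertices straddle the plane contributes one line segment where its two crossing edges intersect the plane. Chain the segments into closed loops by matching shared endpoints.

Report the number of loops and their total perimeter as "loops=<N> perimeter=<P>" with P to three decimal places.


Straddling triangles (32 of 80):
  (v0,v5,v1) [--+] → (2.44118, 1.31274, 0.2823)–(2.98491, 0, 0.2823)  len=1.4209
  (v1,v5,v6) [+-+] → (2.44118, 1.31274, 0.2823)–(2.11068, 2.11068, 0.2823)  len=0.8637
  (v2,v7,v3) [++-] → (1.43777, 1.12954, 0.2823)–(1.9056, 0, 0.2823)  len=1.2226
  (v3,v7,v8) [-+-] → (1.43777, 1.12954, 0.2823)–(1.3475, 1.3475, 0.2823)  len=0.2359
  (v5,v10,v6) [--+] → (0.797948, 2.65441, 0.2823)–(2.11068, 2.11068, 0.2823)  len=1.4209
  (v6,v10,v11) [+-+] → (0.797948, 2.65441, 0.2823)–(0, 2.98491, 0.2823)  len=0.8637
  (v7,v12,v8) [++-] → (0.217964, 1.81533, 0.2823)–(1.3475, 1.3475, 0.2823)  len=1.2226
  (v8,v12,v13) [-+-] → (0.217964, 1.81533, 0.2823)–(0, 1.9056, 0.2823)  len=0.2359
  (v10,v15,v11) [--+] → (-1.31274, 2.44118, 0.2823)–(0, 2.98491, 0.2823)  len=1.4209
  (v11,v15,v16) [+-+] → (-1.31274, 2.44118, 0.2823)–(-2.11068, 2.11068, 0.2823)  len=0.8637
  (v12,v17,v13) [++-] → (-1.12954, 1.43777, 0.2823)–(0, 1.9056, 0.2823)  len=1.2226
  (v13,v17,v18) [-+-] → (-1.12954, 1.43777, 0.2823)–(-1.3475, 1.3475, 0.2823)  len=0.2359
  (v15,v20,v16) [--+] → (-2.65441, 0.797948, 0.2823)–(-2.11068, 2.11068, 0.2823)  len=1.4209
  (v16,v20,v21) [+-+] → (-2.65441, 0.797948, 0.2823)–(-2.98491, 0, 0.2823)  len=0.8637
  (v17,v22,v18) [++-] → (-1.81533, 0.217964, 0.2823)–(-1.3475, 1.3475, 0.2823)  len=1.2226
  (v18,v22,v23) [-+-] → (-1.81533, 0.217964, 0.2823)–(-1.9056, 0, 0.2823)  len=0.2359
  (v20,v25,v21) [--+] → (-2.44118, -1.31274, 0.2823)–(-2.98491, 0, 0.2823)  len=1.4209
  (v21,v25,v26) [+-+] → (-2.44118, -1.31274, 0.2823)–(-2.11068, -2.11068, 0.2823)  len=0.8637
  (v22,v27,v23) [++-] → (-1.43777, -1.12954, 0.2823)–(-1.9056, 0, 0.2823)  len=1.2226
  (v23,v27,v28) [-+-] → (-1.43777, -1.12954, 0.2823)–(-1.3475, -1.3475, 0.2823)  len=0.2359
  (v25,v30,v26) [--+] → (-0.797948, -2.65441, 0.2823)–(-2.11068, -2.11068, 0.2823)  len=1.4209
  (v26,v30,v31) [+-+] → (-0.797948, -2.65441, 0.2823)–(0, -2.98491, 0.2823)  len=0.8637
  (v27,v32,v28) [++-] → (-0.217964, -1.81533, 0.2823)–(-1.3475, -1.3475, 0.2823)  len=1.2226
  (v28,v32,v33) [-+-] → (-0.217964, -1.81533, 0.2823)–(0, -1.9056, 0.2823)  len=0.2359
  (v30,v35,v31) [--+] → (1.31274, -2.44118, 0.2823)–(0, -2.98491, 0.2823)  len=1.4209
  (v31,v35,v36) [+-+] → (1.31274, -2.44118, 0.2823)–(2.11068, -2.11068, 0.2823)  len=0.8637
  (v32,v37,v33) [++-] → (1.12954, -1.43777, 0.2823)–(0, -1.9056, 0.2823)  len=1.2226
  (v33,v37,v38) [-+-] → (1.12954, -1.43777, 0.2823)–(1.3475, -1.3475, 0.2823)  len=0.2359
  (v35,v0,v36) [--+] → (2.65441, -0.797948, 0.2823)–(2.11068, -2.11068, 0.2823)  len=1.4209
  (v36,v0,v1) [+-+] → (2.65441, -0.797948, 0.2823)–(2.98491, 0, 0.2823)  len=0.8637
  (v37,v2,v38) [++-] → (1.81533, -0.217964, 0.2823)–(1.3475, -1.3475, 0.2823)  len=1.2226
  (v38,v2,v3) [-+-] → (1.81533, -0.217964, 0.2823)–(1.9056, 0, 0.2823)  len=0.2359

Chained into 2 loop(s):
  loop 1: 16 segments, perimeter = 18.2766
  loop 2: 16 segments, perimeter = 11.6680
Total perimeter = 29.945

loops=2 perimeter=29.945
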